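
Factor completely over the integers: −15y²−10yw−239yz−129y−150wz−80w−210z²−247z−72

Group: −y(15y+10w+14z+9) + (−15z−8)(15y+10w+14z+9); both groups contain (15y+10w+14z+9).

−(15y+10w+14z+9)(y+15z+8)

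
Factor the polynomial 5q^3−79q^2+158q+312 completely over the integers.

By the rational root theorem, q = 13 is a root, giving the factor (q−13) and quotient 5q^2−14q−24.
The remaining quadratic factors as (q−4)(5q+6).

(5q+6)(q−13)(q−4)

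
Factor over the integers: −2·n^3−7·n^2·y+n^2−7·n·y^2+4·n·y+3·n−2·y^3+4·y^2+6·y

−(2·n+y−3)·(n+2·y)·(n+y+1)

Group: n·(−2·n^2−5·n·y+3·n−2·y^2+6·y) + (y+1)·(−2·n^2−5·n·y+3·n−2·y^2+6·y); both groups contain (−2·n^2−5·n·y+3·n−2·y^2+6·y), so (n+y+1) is a factor with cofactor −2·n^2−5·n·y+3·n−2·y^2+6·y.
The cofactor groups again: −2·n^2−5·n·y+3·n−2·y^2+6·y = −2·n·(n+2·y) + (−y+3)·(n+2·y); both groups contain (n+2·y), giving −(2·n+y−3)·(n+2·y).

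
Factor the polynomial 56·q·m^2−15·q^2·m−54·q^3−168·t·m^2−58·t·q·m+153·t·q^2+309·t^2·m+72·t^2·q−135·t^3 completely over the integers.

Group: 3·t·(−45·t^2+9·t·q+103·t·m+54·q^2+15·q·m−56·m^2) − q·(−45·t^2+9·t·q+103·t·m+54·q^2+15·q·m−56·m^2); both groups contain (−45·t^2+9·t·q+103·t·m+54·q^2+15·q·m−56·m^2), so (3·t−q) is a factor with cofactor −45·t^2+9·t·q+103·t·m+54·q^2+15·q·m−56·m^2.
The cofactor groups again: −45·t^2+9·t·q+103·t·m+54·q^2+15·q·m−56·m^2 = −5·t·(9·t+9·q−8·m) + (6·q+7·m)·(9·t+9·q−8·m); both groups contain (9·t+9·q−8·m), giving −(5·t−6·q−7·m)·(9·t+9·q−8·m).

−(5·t−6·q−7·m)·(9·t+9·q−8·m)·(3·t−q)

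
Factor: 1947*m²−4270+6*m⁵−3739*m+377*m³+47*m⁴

Among the possible rational roots, m = 2 is a root, giving the factor (m−2) and quotient 6*m⁴+59*m³+495*m²+2937*m+2135.
Continuing, m = −7 is a root, giving the factor (m+7) and quotient 6*m³+17*m²+376*m+305.
Continuing, m = −5/6 is a root, so (6*m+5) divides it; the quotient is m²+2*m+61.
The quadratic m²+2*m+61 has discriminant −240 < 0 and is irreducible over ℤ.

(6*m+5)*(m+7)*(m−2)*(m²+2*m+61)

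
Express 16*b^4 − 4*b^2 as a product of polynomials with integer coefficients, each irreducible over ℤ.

Factor out 4*b^2 first: what remains is 4*b^2 − 1.
Recognize a difference of squares with the parts 2*b and 1.

4*b^2*(2*b + 1)*(2*b − 1)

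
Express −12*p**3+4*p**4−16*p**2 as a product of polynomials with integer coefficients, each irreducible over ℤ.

4*p**2*(p+1)*(p−4)

Pull out the common factor 4*p**2, then factor the remaining trinomial.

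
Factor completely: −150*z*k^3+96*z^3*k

Pull out the common factor 6*z*k; 16*z^2−25*k^2 is a difference of squares.

6*k*z*(4*z−5*k)*(4*z+5*k)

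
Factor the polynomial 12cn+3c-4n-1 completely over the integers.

(3c-1)(4n+1)

Group as (12cn+3c) + (-4n-1) = 3c(4n+1) - (4n+1).
Both groups share the factor (4n+1).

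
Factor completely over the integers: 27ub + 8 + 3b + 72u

Group as (27ub + 72u) + (3b + 8) = 9u(3b + 8) + (3b + 8).
Both groups share the factor (3b + 8).

(3b + 8)(9u + 1)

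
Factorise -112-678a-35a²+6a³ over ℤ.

Testing divisors of the constant over divisors of the leading coefficient, a = 14 is a root, giving the factor (a-14) and quotient 6a²+49a+8.
The remaining quadratic factors as (a+8)(6a+1).

(6a+1)(a+8)(a-14)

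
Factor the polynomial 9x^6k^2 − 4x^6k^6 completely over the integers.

Pull out the common factor x^6k^2, leaving −4k^4 + 9.
Recognize a difference of squares with the parts 3 and 2k^2.

−k^2x^6(2k^2 + 3)(2k^2 − 3)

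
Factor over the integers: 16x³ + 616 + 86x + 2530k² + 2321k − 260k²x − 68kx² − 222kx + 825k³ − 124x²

Group: 5k(165k² + 14kx + 242k − 8x² + 30x + 77) + (−2x + 8)(165k² + 14kx + 242k − 8x² + 30x + 77); both groups contain (165k² + 14kx + 242k − 8x² + 30x + 77), so (5k − 2x + 8) is a factor with cofactor 165k² + 14kx + 242k − 8x² + 30x + 77.
The cofactor groups again: 165k² + 14kx + 242k − 8x² + 30x + 77 = 11k(15k + 4x + 7) + (−2x + 11)(15k + 4x + 7); both groups contain (15k + 4x + 7), giving (11k − 2x + 11)(15k + 4x + 7).

(11k − 2x + 11)(15k + 4x + 7)(5k − 2x + 8)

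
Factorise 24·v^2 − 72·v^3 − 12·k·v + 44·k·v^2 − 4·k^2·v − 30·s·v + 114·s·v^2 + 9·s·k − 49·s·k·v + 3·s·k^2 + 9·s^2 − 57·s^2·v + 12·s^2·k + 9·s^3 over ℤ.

Group: 3·s·(3·s^2 + 4·s·k − 15·s·v + 3·s + k^2 − 11·k·v + 3·k + 18·v^2 − 6·v) − 4·v·(3·s^2 + 4·s·k − 15·s·v + 3·s + k^2 − 11·k·v + 3·k + 18·v^2 − 6·v); both groups contain (3·s^2 + 4·s·k − 15·s·v + 3·s + k^2 − 11·k·v + 3·k + 18·v^2 − 6·v), so (3·s − 4·v) is a factor with cofactor 3·s^2 + 4·s·k − 15·s·v + 3·s + k^2 − 11·k·v + 3·k + 18·v^2 − 6·v.
The cofactor groups again: 3·s^2 + 4·s·k − 15·s·v + 3·s + k^2 − 11·k·v + 3·k + 18·v^2 − 6·v = s·(3·s + k − 9·v + 3) + (k − 2·v)·(3·s + k − 9·v + 3); both groups contain (3·s + k − 9·v + 3), giving (s + k − 2·v)·(3·s + k − 9·v + 3).

(3·s − 4·v)·(3·s + k − 9·v + 3)·(s + k − 2·v)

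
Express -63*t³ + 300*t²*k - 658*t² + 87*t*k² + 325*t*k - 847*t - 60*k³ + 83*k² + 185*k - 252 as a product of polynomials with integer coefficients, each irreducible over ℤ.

-(9*t - 3*k + 4)*(t - 5*k + 9)*(7*t + 4*k + 7)

Group: 9*t*(-7*t² + 31*t*k - 70*t + 20*k² - k - 63) + (-3*k + 4)*(-7*t² + 31*t*k - 70*t + 20*k² - k - 63); both groups contain (-7*t² + 31*t*k - 70*t + 20*k² - k - 63), so (9*t - 3*k + 4) is a factor with cofactor -7*t² + 31*t*k - 70*t + 20*k² - k - 63.
The cofactor groups again: -7*t² + 31*t*k - 70*t + 20*k² - k - 63 = -t*(7*t + 4*k + 7) + (5*k - 9)*(7*t + 4*k + 7); both groups contain (7*t + 4*k + 7), giving -(t - 5*k + 9)*(7*t + 4*k + 7).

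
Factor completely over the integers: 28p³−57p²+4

(4p+1)(7p−2)(p−2)

Trying the rational-root candidates, p = −1/4 is a root, so (4p+1) divides it; the quotient is 7p²−16p+4.
The remaining quadratic factors as (p−2)(7p−2).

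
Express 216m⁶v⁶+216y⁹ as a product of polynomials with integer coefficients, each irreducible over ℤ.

216(y³+m²v²)(y⁶-y³m²v²+m⁴v⁴)

Every term has a factor of 216; factoring it out leaves y⁹+m⁶v⁶.
Recognize a sum of cubes with the parts y³ and m²v².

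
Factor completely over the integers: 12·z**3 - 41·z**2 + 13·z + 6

Trying the rational-root candidates, z = 3 is a root, so (z - 3) divides it; the quotient is 12·z**2 - 5·z - 2.
The remaining quadratic factors as (4·z + 1)(3·z - 2).

(3·z - 2)·(4·z + 1)·(z - 3)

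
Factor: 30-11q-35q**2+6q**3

(6q-5)(q+1)(q-6)

Among the possible rational roots, q = 5/6 is a root, so (6q-5) divides it; the quotient is q**2-5q-6.
The remaining quadratic factors as (q-6)(q+1).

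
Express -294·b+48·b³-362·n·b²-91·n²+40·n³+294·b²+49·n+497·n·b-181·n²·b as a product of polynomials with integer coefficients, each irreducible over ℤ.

(n-6·b)·(8·n-b-7)·(5·n+8·b-7)

Group: 8·n·(5·n²-22·n·b-7·n-48·b²+42·b) + (-b-7)·(5·n²-22·n·b-7·n-48·b²+42·b); both groups contain (5·n²-22·n·b-7·n-48·b²+42·b), so (8·n-b-7) is a factor with cofactor 5·n²-22·n·b-7·n-48·b²+42·b.
The cofactor groups again: 5·n²-22·n·b-7·n-48·b²+42·b = n·(5·n+8·b-7) - 6·b·(5·n+8·b-7); both groups contain (5·n+8·b-7), giving (n-6·b)·(5·n+8·b-7).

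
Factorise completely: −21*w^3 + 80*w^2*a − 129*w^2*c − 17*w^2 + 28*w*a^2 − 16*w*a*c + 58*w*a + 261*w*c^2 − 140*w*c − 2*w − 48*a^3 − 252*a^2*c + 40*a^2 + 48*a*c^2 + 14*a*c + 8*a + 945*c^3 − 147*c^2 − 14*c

−(3*w − 2*a − 9*c + 2)*(w − 4*a + 7*c)*(7*w + 6*a + 15*c + 1)

Group: 7*w*(−3*w^2 + 14*w*a − 12*w*c − 2*w − 8*a^2 − 22*a*c + 8*a + 63*c^2 − 14*c) + (6*a + 15*c + 1)*(−3*w^2 + 14*w*a − 12*w*c − 2*w − 8*a^2 − 22*a*c + 8*a + 63*c^2 − 14*c); both groups contain (−3*w^2 + 14*w*a − 12*w*c − 2*w − 8*a^2 − 22*a*c + 8*a + 63*c^2 − 14*c), so (7*w + 6*a + 15*c + 1) is a factor with cofactor −3*w^2 + 14*w*a − 12*w*c − 2*w − 8*a^2 − 22*a*c + 8*a + 63*c^2 − 14*c.
The cofactor groups again: −3*w^2 + 14*w*a − 12*w*c − 2*w − 8*a^2 − 22*a*c + 8*a + 63*c^2 − 14*c = −w*(3*w − 2*a − 9*c + 2) + (4*a − 7*c)*(3*w − 2*a − 9*c + 2); both groups contain (3*w − 2*a − 9*c + 2), giving −(w − 4*a + 7*c)*(3*w − 2*a − 9*c + 2).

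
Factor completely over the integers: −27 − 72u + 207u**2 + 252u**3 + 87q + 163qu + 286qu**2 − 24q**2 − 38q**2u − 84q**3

−(2q − 4u − 1)(6q + 7u − 3)(7q + 9u + 9)

Group: 6q(−14q**2 + 10qu − 11q + 36u**2 + 45u + 9) + (7u − 3)(−14q**2 + 10qu − 11q + 36u**2 + 45u + 9); both groups contain (−14q**2 + 10qu − 11q + 36u**2 + 45u + 9), so (6q + 7u − 3) is a factor with cofactor −14q**2 + 10qu − 11q + 36u**2 + 45u + 9.
The cofactor groups again: −14q**2 + 10qu − 11q + 36u**2 + 45u + 9 = −2q(7q + 9u + 9) + (4u + 1)(7q + 9u + 9); both groups contain (7q + 9u + 9), giving −(2q − 4u − 1)(7q + 9u + 9).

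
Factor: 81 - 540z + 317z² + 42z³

Testing divisors of the constant over divisors of the leading coefficient, z = -9 is a root, giving the factor (z + 9) and quotient 42z² - 61z + 9.
The remaining quadratic factors as (6z - 1)(7z - 9).

(6z - 1)(7z - 9)(z + 9)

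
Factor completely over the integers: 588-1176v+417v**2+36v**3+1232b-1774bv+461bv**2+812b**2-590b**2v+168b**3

Group: 4b(42b**2-53bv+140b-4v**2-49v+98) + (-9v+6)(42b**2-53bv+140b-4v**2-49v+98); both groups contain (42b**2-53bv+140b-4v**2-49v+98), so (4b-9v+6) is a factor with cofactor 42b**2-53bv+140b-4v**2-49v+98.
The cofactor groups again: 42b**2-53bv+140b-4v**2-49v+98 = 14b(3b-4v+7) + (v+14)(3b-4v+7); both groups contain (3b-4v+7), giving (14b+v+14)(3b-4v+7).

(14b+v+14)(3b-4v+7)(4b-9v+6)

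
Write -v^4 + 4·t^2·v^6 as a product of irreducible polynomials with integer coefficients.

Pull out the common factor v^4, leaving 4·t^2·v^2 - 1.
Recognize a difference of squares with the parts 2·t·v and 1.

v^4·(2·t·v + 1)·(2·t·v - 1)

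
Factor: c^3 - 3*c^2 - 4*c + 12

(c + 2)*(c - 2)*(c - 3)

Testing divisors of the constant over divisors of the leading coefficient, c = -2 is a root, so (c + 2) divides it; the quotient is c^2 - 5*c + 6.
The remaining quadratic factors as (c - 2)(c - 3).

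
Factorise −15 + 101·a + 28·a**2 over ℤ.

Need a pair with product 28·(−15) = −420 and sum 101: that's 105 and −4.
Split the middle term: 28·a**2 + 105·a − 4·a − 15 = 7·a·(4·a + 15) − (4·a + 15).

(4·a + 15)·(7·a − 1)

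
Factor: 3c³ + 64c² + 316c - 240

(3c - 2)(c + 10)(c + 12)

By the rational root theorem, c = 2/3 is a root, so (3c - 2) divides it; the quotient is c² + 22c + 120.
The remaining quadratic factors as (c + 12)(c + 10).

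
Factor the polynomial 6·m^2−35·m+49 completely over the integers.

Need a pair with product 6·49 = 294 and sum −35: that's −14 and −21.
Split the middle term: 6·m^2−14·m − 21·m+49 = 2·m·(3·m−7) − 7·(3·m−7).

(2·m−7)·(3·m−7)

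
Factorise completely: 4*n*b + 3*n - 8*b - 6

(4*b + 3)*(n - 2)

Group as (4*n*b + 3*n) + (-8*b - 6) = n*(4*b + 3) - 2*(4*b + 3).
Both groups share the factor (4*b + 3).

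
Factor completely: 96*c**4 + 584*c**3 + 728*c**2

Pull out the common factor 8*c**2, then factor the remaining trinomial.

8*c**2*(3*c + 13)*(4*c + 7)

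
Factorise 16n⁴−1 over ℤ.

(2n)⁴ − (1)⁴ = ((2n)² − (1)²)((2n)² + (1)²); the first factor splits again, the second (4n²+1) is irreducible.

(2n+1)(2n−1)(4n²+1)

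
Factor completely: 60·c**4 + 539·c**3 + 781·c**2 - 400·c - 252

Testing divisors of the constant over divisors of the leading coefficient, c = -2/5 is a root, so (5·c + 2) is a factor; dividing leaves 12·c**3 + 103·c**2 + 115·c - 126.
Continuing, c = 2/3 is a root, so (3·c - 2) is a factor; dividing leaves 4·c**2 + 37·c + 63.
The remaining quadratic factors as (c + 7)(4·c + 9).

(3·c - 2)·(4·c + 9)·(5·c + 2)·(c + 7)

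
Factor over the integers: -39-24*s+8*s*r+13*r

Group as (8*s*r-24*s) + (13*r-39) = 8*s*(r-3) + 13*(r-3).
Both groups share the factor (r-3).

(8*s+13)*(r-3)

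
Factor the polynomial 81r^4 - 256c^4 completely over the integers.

(3r)⁴ − (4c)⁴ = ((3r)² − (4c)²)((3r)² + (4c)²); the first factor splits again, the second (9r^2 + 16c^2) is irreducible.

(3r - 4c)(3r + 4c)(9r^2 + 16c^2)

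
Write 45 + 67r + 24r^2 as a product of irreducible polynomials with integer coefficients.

(3r + 5)(8r + 9)

Need a pair with product 24·45 = 1080 and sum 67: that's 40 and 27.
Split the middle term: 24r^2 + 40r + 27r + 45 = 8r(3r + 5) + 9(3r + 5).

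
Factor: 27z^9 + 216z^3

27z^3(z^2 + 2)(z^4 - 2z^2 + 4)

Every term has a factor of 27z^3; factoring it out leaves z^6 + 8.
Recognize a sum of cubes with the parts 2 and z^2.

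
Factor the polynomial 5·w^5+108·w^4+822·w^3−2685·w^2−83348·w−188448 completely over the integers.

(5·w+13)·(w+12)·(w−8)·(w^2+15·w+151)

By the rational root theorem, w = −12 is a root, so (w+12) is a factor; dividing leaves 5·w^4+48·w^3+246·w^2−5637·w−15704.
Next, w = 8 is a root, so (w−8) is a factor; dividing leaves 5·w^3+88·w^2+950·w+1963.
Continuing, w = −13/5 is a root, giving the factor (5·w+13) and quotient w^2+15·w+151.
The quadratic w^2+15·w+151 has discriminant −379 < 0 and is irreducible over ℤ.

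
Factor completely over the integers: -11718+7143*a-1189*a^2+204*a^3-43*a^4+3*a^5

(3*a-7)*(a-6)*(a-9)*(a^2+3*a+31)

By the rational root theorem, a = 6 is a root, so (a-6) divides it; the quotient is 3*a^4-25*a^3+54*a^2-865*a+1953.
Then a = 7/3 is a root, so (3*a-7) is a factor; dividing leaves a^3-6*a^2+4*a-279.
Then a = 9 is a root, giving the factor (a-9) and quotient a^2+3*a+31.
The quadratic a^2+3*a+31 has discriminant -115 < 0 and is irreducible over ℤ.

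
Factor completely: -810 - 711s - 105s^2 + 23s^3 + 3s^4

By the rational root theorem, s = 6 is a root, so (s - 6) is a factor; dividing leaves 3s^3 + 41s^2 + 141s + 135.
Then s = -3 is a root, giving the factor (s + 3) and quotient 3s^2 + 32s + 45.
The remaining quadratic factors as (s + 9)(3s + 5).

(3s + 5)(s + 3)(s + 9)(s - 6)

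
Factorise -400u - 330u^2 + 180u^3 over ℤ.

Pull out the common factor 10u, then factor the remaining trinomial.

10u(3u - 8)(6u + 5)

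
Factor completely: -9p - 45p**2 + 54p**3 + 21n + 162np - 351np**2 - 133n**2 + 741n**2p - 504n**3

Group: 7n(-72n**2 + 75np - 19n - 18p**2 + 15p + 3) - 3p(-72n**2 + 75np - 19n - 18p**2 + 15p + 3); both groups contain (-72n**2 + 75np - 19n - 18p**2 + 15p + 3), so (7n - 3p) is a factor with cofactor -72n**2 + 75np - 19n - 18p**2 + 15p + 3.
The cofactor groups again: -72n**2 + 75np - 19n - 18p**2 + 15p + 3 = -9n(8n - 3p + 3) + (6p + 1)(8n - 3p + 3); both groups contain (8n - 3p + 3), giving -(9n - 6p - 1)(8n - 3p + 3).

-(7n - 3p)(8n - 3p + 3)(9n - 6p - 1)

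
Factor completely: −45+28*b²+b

(4*b−5)*(7*b+9)

Need a pair with product 28·(−45) = −1260 and sum 1: that's 36 and −35.
Split the middle term: 28*b²+36*b − 35*b−45 = 4*b*(7*b+9) − 5*(7*b+9).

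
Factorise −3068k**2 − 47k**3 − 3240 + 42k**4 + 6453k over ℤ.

(6k − 5)(7k − 9)(k + 9)(k − 8)

Testing divisors of the constant over divisors of the leading coefficient, k = 8 is a root, so (k − 8) is a factor; dividing leaves 42k**3 + 289k**2 − 756k + 405.
Next, k = 9/7 is a root, so (7k − 9) divides it; the quotient is 6k**2 + 49k − 45.
The remaining quadratic factors as (6k − 5)(k + 9).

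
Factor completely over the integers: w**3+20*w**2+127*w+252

By the rational root theorem, w = −9 is a root, giving the factor (w+9) and quotient w**2+11*w+28.
The remaining quadratic factors as (w+7)(w+4).

(w+4)*(w+7)*(w+9)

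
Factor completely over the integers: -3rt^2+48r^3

3r(4r+t)(4r-t)

Every term has a factor of 3r. Then 16r^2-t^2 = (4r)² − (t)².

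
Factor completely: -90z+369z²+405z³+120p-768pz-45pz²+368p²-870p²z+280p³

(14p+9z+10)(4p-3z)(5p-15z+3)

Group: 4p(70p²-165pz+92p-135z²-123z+30) - 3z(70p²-165pz+92p-135z²-123z+30); both groups contain (70p²-165pz+92p-135z²-123z+30), so (4p-3z) is a factor with cofactor 70p²-165pz+92p-135z²-123z+30.
The cofactor groups again: 70p²-165pz+92p-135z²-123z+30 = 14p(5p-15z+3) + (9z+10)(5p-15z+3); both groups contain (5p-15z+3), giving (14p+9z+10)(5p-15z+3).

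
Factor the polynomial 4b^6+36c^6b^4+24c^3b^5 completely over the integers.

4b^4(3c^3+b)^2

Every term has a factor of 4b^4; factoring it out leaves 9c^6+6c^3b+b^2.
Recognize a perfect-square trinomial with the parts b and 3c^3.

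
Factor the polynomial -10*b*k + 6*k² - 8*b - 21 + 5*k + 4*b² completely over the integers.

(2*b - 2*k + 3)*(2*b - 3*k - 7)

Group: 2*b*(2*b - 2*k + 3) + (-3*k - 7)*(2*b - 2*k + 3); both groups contain (2*b - 2*k + 3).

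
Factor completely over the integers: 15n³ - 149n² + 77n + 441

Testing divisors of the constant over divisors of the leading coefficient, n = 9 is a root, giving the factor (n - 9) and quotient 15n² - 14n - 49.
The remaining quadratic factors as (5n + 7)(3n - 7).

(3n - 7)(5n + 7)(n - 9)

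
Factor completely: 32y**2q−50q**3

2q(4y−5q)(4y+5q)

Every term has a factor of 2q. Then 16y**2−25q**2 = (4y)² − (5q)².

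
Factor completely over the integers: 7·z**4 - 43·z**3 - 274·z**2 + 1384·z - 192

(7·z - 1)·(z + 6)·(z - 4)·(z - 8)

By the rational root theorem, z = 1/7 is a root, so (7·z - 1) is a factor; dividing leaves z**3 - 6·z**2 - 40·z + 192.
Then z = -6 is a root, so (z + 6) is a factor; dividing leaves z**2 - 12·z + 32.
The remaining quadratic factors as (z - 4)(z - 8).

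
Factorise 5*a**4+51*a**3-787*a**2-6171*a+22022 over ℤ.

By the rational root theorem, a = -11 is a root, so (a+11) divides it; the quotient is 5*a**3-4*a**2-743*a+2002.
Continuing, a = 11 is a root, so (a-11) divides it; the quotient is 5*a**2+51*a-182.
The remaining quadratic factors as (5*a-14)(a+13).

(5*a-14)*(a+11)*(a+13)*(a-11)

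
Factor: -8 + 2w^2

Pull out the common factor 2; w^2 - 4 is a difference of squares.

2(w + 2)(w - 2)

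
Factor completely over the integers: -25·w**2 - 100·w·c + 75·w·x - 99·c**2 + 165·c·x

-(5·w + 11·c)·(5·w + 9·c - 15·x)

Group: -5·w·(5·w + 11·c) + (-9·c + 15·x)·(5·w + 11·c); both groups contain (5·w + 11·c).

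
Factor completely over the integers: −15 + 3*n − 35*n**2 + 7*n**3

(n − 5)*(7*n**2 + 3)

Group as (7*n**3 + 3*n) + (−35*n**2 − 15) = n*(7*n**2 + 3) − 5*(7*n**2 + 3).
Both groups share the factor (7*n**2 + 3).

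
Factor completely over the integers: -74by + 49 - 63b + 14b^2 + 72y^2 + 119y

(2b - 8y - 7)(7b - 9y - 7)

Group: 7b(2b - 8y - 7) + (-9y - 7)(2b - 8y - 7); both groups contain (2b - 8y - 7).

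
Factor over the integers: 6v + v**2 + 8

(v + 2)(v + 4)

Two integers with product 8 and sum 6 are 2 and 4.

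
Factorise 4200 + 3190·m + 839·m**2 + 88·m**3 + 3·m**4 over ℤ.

(3·m + 10)·(m + 15)·(m + 4)·(m + 7)

By the rational root theorem, m = −10/3 is a root, giving the factor (3·m + 10) and quotient m**3 + 26·m**2 + 193·m + 420.
Next, m = −7 is a root, so (m + 7) divides it; the quotient is m**2 + 19·m + 60.
The remaining quadratic factors as (m + 4)(m + 15).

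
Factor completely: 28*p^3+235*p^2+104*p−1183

(4*p+13)*(7*p−13)*(p+7)

Testing divisors of the constant over divisors of the leading coefficient, p = 13/7 is a root, giving the factor (7*p−13) and quotient 4*p^2+41*p+91.
The remaining quadratic factors as (p+7)(4*p+13).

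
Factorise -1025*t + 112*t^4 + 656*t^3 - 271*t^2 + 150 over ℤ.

By the rational root theorem, t = 5/4 is a root, giving the factor (4*t - 5) and quotient 28*t^3 + 199*t^2 + 181*t - 30.
Then t = -6 is a root, so (t + 6) is a factor; dividing leaves 28*t^2 + 31*t - 5.
The remaining quadratic factors as (7*t - 1)(4*t + 5).

(4*t + 5)*(4*t - 5)*(7*t - 1)*(t + 6)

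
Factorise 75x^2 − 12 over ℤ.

Every term has a factor of 3. Then 25x^2 − 4 = (5x)² − (2)².

3(5x + 2)(5x − 2)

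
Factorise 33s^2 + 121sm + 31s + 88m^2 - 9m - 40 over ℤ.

(11s + 11m - 8)(3s + 8m + 5)

Group: 3s(11s + 11m - 8) + (8m + 5)(11s + 11m - 8); both groups contain (11s + 11m - 8).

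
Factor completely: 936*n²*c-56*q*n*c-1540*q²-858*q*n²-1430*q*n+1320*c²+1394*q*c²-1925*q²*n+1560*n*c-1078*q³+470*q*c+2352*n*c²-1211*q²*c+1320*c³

-(11*q-12*c)*(7*q+6*n+10*c+10)*(14*q+13*n+11*c)

Group: 14*q*(-77*q²-66*q*n-26*q*c-110*q+72*n*c+120*c²+120*c) + (13*n+11*c)*(-77*q²-66*q*n-26*q*c-110*q+72*n*c+120*c²+120*c); both groups contain (-77*q²-66*q*n-26*q*c-110*q+72*n*c+120*c²+120*c), so (14*q+13*n+11*c) is a factor with cofactor -77*q²-66*q*n-26*q*c-110*q+72*n*c+120*c²+120*c.
The cofactor groups again: -77*q²-66*q*n-26*q*c-110*q+72*n*c+120*c²+120*c = -11*q*(7*q+6*n+10*c+10) + 12*c*(7*q+6*n+10*c+10); both groups contain (7*q+6*n+10*c+10), giving -(11*q-12*c)*(7*q+6*n+10*c+10).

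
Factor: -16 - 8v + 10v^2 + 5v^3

(v + 2)(5v^2 - 8)

Group as (5v^3 - 8v) + (10v^2 - 16) = v(5v^2 - 8) + 2(5v^2 - 8).
Both groups share the factor (5v^2 - 8).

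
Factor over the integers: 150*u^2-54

Every term has a factor of 6. Then 25*u^2-9 = (5*u)² − (3)².

6*(5*u+3)*(5*u-3)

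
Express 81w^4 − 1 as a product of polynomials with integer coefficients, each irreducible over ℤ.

(3w + 1)(3w − 1)(9w^2 + 1)

(3w)⁴ − (1)⁴ = ((3w)² − (1)²)((3w)² + (1)²); the first factor splits again, the second (9w^2 + 1) is irreducible.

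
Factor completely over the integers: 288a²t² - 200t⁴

Pull out the common factor 8t²; 36a² - 25t² is a difference of squares.

8t²(6a + 5t)(6a - 5t)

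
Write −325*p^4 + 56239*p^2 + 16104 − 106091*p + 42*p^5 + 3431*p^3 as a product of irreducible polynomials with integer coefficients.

(6*p − 1)*(7*p − 11)*(p + 8)*(p^2 − 14*p + 183)

Testing divisors of the constant over divisors of the leading coefficient, p = 1/6 is a root, so (6*p − 1) divides it; the quotient is 7*p^4 − 53*p^3 + 563*p^2 + 9467*p − 16104.
Continuing, p = −8 is a root, giving the factor (p + 8) and quotient 7*p^3 − 109*p^2 + 1435*p − 2013.
Continuing, p = 11/7 is a root, so (7*p − 11) is a factor; dividing leaves p^2 − 14*p + 183.
The quadratic p^2 − 14*p + 183 has discriminant −536 < 0 and is irreducible over ℤ.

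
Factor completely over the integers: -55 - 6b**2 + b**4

Substitute u = b**2 to get a quadratic in u, then factor.
b**2 + 5 is irreducible over ℤ (always positive, so no real roots).
b**2 - 11 is irreducible over ℤ (11 is not a perfect square).

(b**2 + 5)(b**2 - 11)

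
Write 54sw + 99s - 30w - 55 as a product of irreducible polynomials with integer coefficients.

Group as (54sw + 99s) + (-30w - 55) = 9s(6w + 11) - 5(6w + 11).
Both groups share the factor (6w + 11).

(6w + 11)(9s - 5)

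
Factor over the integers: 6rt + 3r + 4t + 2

(2t + 1)(3r + 2)

Group as (6rt + 3r) + (4t + 2) = 3r(2t + 1) + 2(2t + 1).
Both groups share the factor (2t + 1).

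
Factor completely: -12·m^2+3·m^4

3·m^2·(m+2)·(m-2)

Factor out 3·m^2, leaving m^2-4, which is a difference of two squares.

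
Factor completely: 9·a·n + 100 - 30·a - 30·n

Group as (9·a·n - 30·a) + (-30·n + 100) = 3·a·(3·n - 10) - 10·(3·n - 10).
Both groups share the factor (3·n - 10).

(3·a - 10)·(3·n - 10)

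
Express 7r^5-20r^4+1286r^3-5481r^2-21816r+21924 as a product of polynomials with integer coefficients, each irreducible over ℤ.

(7r-6)(r+3)(r-6)(r^2+r+203)

Testing divisors of the constant over divisors of the leading coefficient, r = 6/7 is a root, so (7r-6) divides it; the quotient is r^4-2r^3+182r^2-627r-3654.
Continuing, r = -3 is a root, so (r+3) divides it; the quotient is r^3-5r^2+197r-1218.
Continuing, r = 6 is a root, so (r-6) divides it; the quotient is r^2+r+203.
The quadratic r^2+r+203 has discriminant -811 < 0 and is irreducible over ℤ.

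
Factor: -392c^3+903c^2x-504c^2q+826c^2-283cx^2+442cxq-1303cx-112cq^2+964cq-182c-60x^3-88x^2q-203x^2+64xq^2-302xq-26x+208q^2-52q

Group: 7c(-56c^2+137cx-56cq+118c-60x^2+32xq-203x+104q-26) + (x+2q)(-56c^2+137cx-56cq+118c-60x^2+32xq-203x+104q-26); both groups contain (-56c^2+137cx-56cq+118c-60x^2+32xq-203x+104q-26), so (7c+x+2q) is a factor with cofactor -56c^2+137cx-56cq+118c-60x^2+32xq-203x+104q-26.
The cofactor groups again: -56c^2+137cx-56cq+118c-60x^2+32xq-203x+104q-26 = -8c(7c-4x-13) + (15x-8q+2)(7c-4x-13); both groups contain (7c-4x-13), giving -(8c-15x+8q-2)(7c-4x-13).

-(7c+x+2q)(7c-4x-13)(8c-15x+8q-2)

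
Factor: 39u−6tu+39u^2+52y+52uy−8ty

Group: −2t(3u+4y) + (13u+13)(3u+4y); both groups contain (3u+4y).

−(2t−13u−13)(3u+4y)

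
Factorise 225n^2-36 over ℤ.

9(5n+2)(5n-2)

Every term has a factor of 9. Then 25n^2-4 = (5n)² − (2)².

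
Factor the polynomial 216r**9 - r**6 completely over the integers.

Pull out the common factor r**6, leaving 216r**3 - 1.
Recognize a difference of cubes with the parts 6r and 1.

r**6(6r - 1)(36r**2 + 6r + 1)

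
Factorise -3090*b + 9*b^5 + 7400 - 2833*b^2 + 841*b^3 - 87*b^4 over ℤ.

Trying the rational-root candidates, b = -5/3 is a root, so (3*b + 5) divides it; the quotient is 3*b^4 - 34*b^3 + 337*b^2 - 1506*b + 1480.
Then b = 4/3 is a root, so (3*b - 4) divides it; the quotient is b^3 - 10*b^2 + 99*b - 370.
Next, b = 5 is a root, so (b - 5) is a factor; dividing leaves b^2 - 5*b + 74.
The quadratic b^2 - 5*b + 74 has discriminant -271 < 0 and is irreducible over ℤ.

(3*b + 5)*(3*b - 4)*(b - 5)*(b^2 - 5*b + 74)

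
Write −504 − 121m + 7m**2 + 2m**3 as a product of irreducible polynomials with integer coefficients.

(2m + 9)(m + 7)(m − 8)

Trying the rational-root candidates, m = −9/2 is a root, so (2m + 9) divides it; the quotient is m**2 − m − 56.
The remaining quadratic factors as (m + 7)(m − 8).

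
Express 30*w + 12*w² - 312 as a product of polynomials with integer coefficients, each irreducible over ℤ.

Pull out the common factor 6, then factor the remaining trinomial.

6*(2*w + 13)*(w - 4)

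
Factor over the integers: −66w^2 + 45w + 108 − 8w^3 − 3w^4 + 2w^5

Trying the rational-root candidates, w = 3/2 is a root, so (2w − 3) is a factor; dividing leaves w^4 − 4w^2 − 39w − 36.
Continuing, w = 4 is a root, so (w − 4) is a factor; dividing leaves w^3 + 4w^2 + 12w + 9.
Then w = −1 is a root, so (w + 1) is a factor; dividing leaves w^2 + 3w + 9.
The quadratic w^2 + 3w + 9 has discriminant −27 < 0 and is irreducible over ℤ.

(2w − 3)(w + 1)(w − 4)(w^2 + 3w + 9)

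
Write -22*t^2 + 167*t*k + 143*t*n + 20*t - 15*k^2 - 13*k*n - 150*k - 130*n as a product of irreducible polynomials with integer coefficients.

Group: -11*t*(2*t - 15*k - 13*n) + (k + 10)*(2*t - 15*k - 13*n); both groups contain (2*t - 15*k - 13*n).

-(2*t - 15*k - 13*n)*(11*t - k - 10)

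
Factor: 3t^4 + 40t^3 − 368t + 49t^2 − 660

(3t + 10)(t + 11)(t + 2)(t − 3)

Among the possible rational roots, t = −11 is a root, so (t + 11) divides it; the quotient is 3t^3 + 7t^2 − 28t − 60.
Continuing, t = −10/3 is a root, so (3t + 10) is a factor; dividing leaves t^2 − t − 6.
The remaining quadratic factors as (t − 3)(t + 2).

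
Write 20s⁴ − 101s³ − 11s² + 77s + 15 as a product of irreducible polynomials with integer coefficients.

(4s + 3)(5s + 1)(s − 1)(s − 5)

Testing divisors of the constant over divisors of the leading coefficient, s = −3/4 is a root, giving the factor (4s + 3) and quotient 5s³ − 29s² + 19s + 5.
Next, s = −1/5 is a root, so (5s + 1) divides it; the quotient is s² − 6s + 5.
The remaining quadratic factors as (s − 1)(s − 5).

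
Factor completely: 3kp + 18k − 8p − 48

(3k − 8)(p + 6)

Group as (3kp + 18k) + (−8p − 48) = 3k(p + 6) − 8(p + 6).
Both groups share the factor (p + 6).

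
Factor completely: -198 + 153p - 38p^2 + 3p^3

(3p - 11)(p - 3)(p - 6)

Trying the rational-root candidates, p = 6 is a root, giving the factor (p - 6) and quotient 3p^2 - 20p + 33.
The remaining quadratic factors as (p - 3)(3p - 11).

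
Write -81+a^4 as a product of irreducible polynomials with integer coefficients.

Write as (a^2)² − (9)², then factor a^2-9 once more.

(a+3)(a-3)(a^2+9)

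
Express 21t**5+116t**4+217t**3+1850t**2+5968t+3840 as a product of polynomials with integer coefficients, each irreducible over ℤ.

Among the possible rational roots, t = −8/3 is a root, so (3t+8) is a factor; dividing leaves 7t**4+20t**3+19t**2+566t+480.
Next, t = −5 is a root, so (t+5) divides it; the quotient is 7t**3−15t**2+94t+96.
Continuing, t = −6/7 is a root, so (7t+6) is a factor; dividing leaves t**2−3t+16.
The quadratic t**2−3t+16 has discriminant −55 < 0 and is irreducible over ℤ.

(3t+8)(7t+6)(t+5)(t**2−3t+16)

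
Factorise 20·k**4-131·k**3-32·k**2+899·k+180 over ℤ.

(4·k+9)·(5·k+1)·(k-4)·(k-5)

Among the possible rational roots, k = -9/4 is a root, so (4·k+9) divides it; the quotient is 5·k**3-44·k**2+91·k+20.
Then k = 4 is a root, so (k-4) divides it; the quotient is 5·k**2-24·k-5.
The remaining quadratic factors as (5·k+1)(k-5).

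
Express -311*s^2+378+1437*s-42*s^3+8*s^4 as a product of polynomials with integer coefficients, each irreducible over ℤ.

(2*s-9)*(4*s+1)*(s+6)*(s-7)

By the rational root theorem, s = -1/4 is a root, so (4*s+1) divides it; the quotient is 2*s^3-11*s^2-75*s+378.
Then s = 9/2 is a root, so (2*s-9) is a factor; dividing leaves s^2-s-42.
The remaining quadratic factors as (s+6)(s-7).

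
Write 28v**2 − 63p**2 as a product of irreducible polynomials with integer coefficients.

7(2v − 3p)(2v + 3p)

Pull out the common factor 7; 4v**2 − 9p**2 is a difference of squares.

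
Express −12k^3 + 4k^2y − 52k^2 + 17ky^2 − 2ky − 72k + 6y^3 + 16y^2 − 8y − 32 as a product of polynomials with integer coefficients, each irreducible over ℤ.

−(2k + y + 2)(2k − 3y + 4)(3k + 2y + 4)

Group: 2k(−6k^2 − 7ky − 14k − 2y^2 − 8y − 8) + (−3y + 4)(−6k^2 − 7ky − 14k − 2y^2 − 8y − 8); both groups contain (−6k^2 − 7ky − 14k − 2y^2 − 8y − 8), so (2k − 3y + 4) is a factor with cofactor −6k^2 − 7ky − 14k − 2y^2 − 8y − 8.
The cofactor groups again: −6k^2 − 7ky − 14k − 2y^2 − 8y − 8 = −3k(2k + y + 2) + (−2y − 4)(2k + y + 2); both groups contain (2k + y + 2), giving −(3k + 2y + 4)(2k + y + 2).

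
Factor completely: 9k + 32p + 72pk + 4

Group as (72pk + 32p) + (9k + 4) = 8p(9k + 4) + (9k + 4).
Both groups share the factor (9k + 4).

(8p + 1)(9k + 4)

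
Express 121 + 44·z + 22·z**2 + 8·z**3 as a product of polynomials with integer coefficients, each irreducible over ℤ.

(4·z + 11)·(2·z**2 + 11)

Group as (8·z**3 + 44·z) + (22·z**2 + 121) = 4·z·(2·z**2 + 11) + 11·(2·z**2 + 11).
Both groups share the factor (2·z**2 + 11).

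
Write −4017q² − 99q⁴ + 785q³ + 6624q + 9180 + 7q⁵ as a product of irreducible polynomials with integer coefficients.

(7q + 6)(q − 5)(q − 6)(q² − 4q + 51)

Trying the rational-root candidates, q = 6 is a root, so (q − 6) is a factor; dividing leaves 7q⁴ − 57q³ + 443q² − 1359q − 1530.
Next, q = 5 is a root, so (q − 5) divides it; the quotient is 7q³ − 22q² + 333q + 306.
Continuing, q = −6/7 is a root, giving the factor (7q + 6) and quotient q² − 4q + 51.
The quadratic q² − 4q + 51 has discriminant −188 < 0 and is irreducible over ℤ.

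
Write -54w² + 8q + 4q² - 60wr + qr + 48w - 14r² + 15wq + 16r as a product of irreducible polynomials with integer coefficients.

Group: -9w(6w + q + 2r) + (4q - 7r + 8)(6w + q + 2r); both groups contain (6w + q + 2r).

-(9w - 4q + 7r - 8)(6w + q + 2r)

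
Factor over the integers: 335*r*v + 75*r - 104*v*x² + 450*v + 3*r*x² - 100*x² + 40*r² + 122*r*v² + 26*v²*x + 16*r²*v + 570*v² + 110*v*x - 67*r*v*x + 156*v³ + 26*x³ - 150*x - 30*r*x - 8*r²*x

Group: 8*r*(2*r*v - r*x + 5*r + 12*v² - 10*v*x + 30*v + 2*x² - 10*x) + (13*v + 13*x + 15)*(2*r*v - r*x + 5*r + 12*v² - 10*v*x + 30*v + 2*x² - 10*x); both groups contain (2*r*v - r*x + 5*r + 12*v² - 10*v*x + 30*v + 2*x² - 10*x), so (8*r + 13*v + 13*x + 15) is a factor with cofactor 2*r*v - r*x + 5*r + 12*v² - 10*v*x + 30*v + 2*x² - 10*x.
The cofactor groups again: 2*r*v - r*x + 5*r + 12*v² - 10*v*x + 30*v + 2*x² - 10*x = 2*v*(r + 6*v - 2*x) + (-x + 5)*(r + 6*v - 2*x); both groups contain (r + 6*v - 2*x), giving (2*v - x + 5)*(r + 6*v - 2*x).

(2*v - x + 5)*(8*r + 13*v + 13*x + 15)*(r + 6*v - 2*x)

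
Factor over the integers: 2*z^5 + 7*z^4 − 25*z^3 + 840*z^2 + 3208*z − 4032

(2*z + 9)*(z + 8)*(z − 1)*(z^2 − 8*z + 56)

Trying the rational-root candidates, z = 1 is a root, so (z − 1) is a factor; dividing leaves 2*z^4 + 9*z^3 − 16*z^2 + 824*z + 4032.
Then z = −8 is a root, so (z + 8) is a factor; dividing leaves 2*z^3 − 7*z^2 + 40*z + 504.
Next, z = −9/2 is a root, so (2*z + 9) is a factor; dividing leaves z^2 − 8*z + 56.
The quadratic z^2 − 8*z + 56 has discriminant −160 < 0 and is irreducible over ℤ.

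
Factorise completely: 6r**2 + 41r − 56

(6r − 7)(r + 8)

Need a pair with product 6·(−56) = −336 and sum 41: that's 48 and −7.
Split the middle term: 6r**2 + 48r − 7r − 56 = 6r(r + 8) − 7(r + 8).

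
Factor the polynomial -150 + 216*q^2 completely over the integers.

6*(6*q + 5)*(6*q - 5)

Factor out 6, leaving 36*q^2 - 25, which is a difference of two squares.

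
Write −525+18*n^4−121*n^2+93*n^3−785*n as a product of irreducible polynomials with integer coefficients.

Among the possible rational roots, n = −7/3 is a root, so (3*n+7) divides it; the quotient is 6*n^3+17*n^2−80*n−75.
Next, n = 3 is a root, giving the factor (n−3) and quotient 6*n^2+35*n+25.
The remaining quadratic factors as (6*n+5)(n+5).

(3*n+7)*(6*n+5)*(n+5)*(n−3)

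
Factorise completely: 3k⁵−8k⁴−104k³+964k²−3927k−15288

Among the possible rational roots, k = −7/3 is a root, so (3k+7) divides it; the quotient is k⁴−5k³−23k²+375k−2184.
Then k = −8 is a root, giving the factor (k+8) and quotient k³−13k²+81k−273.
Next, k = 7 is a root, so (k−7) divides it; the quotient is k²−6k+39.
The quadratic k²−6k+39 has discriminant −120 < 0 and is irreducible over ℤ.

(3k+7)(k+8)(k−7)(k²−6k+39)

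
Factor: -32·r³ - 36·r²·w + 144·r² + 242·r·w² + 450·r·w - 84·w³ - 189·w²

Group: 2·r·(-16·r² + 38·r·w + 72·r - 12·w² - 27·w) + 7·w·(-16·r² + 38·r·w + 72·r - 12·w² - 27·w); both groups contain (-16·r² + 38·r·w + 72·r - 12·w² - 27·w), so (2·r + 7·w) is a factor with cofactor -16·r² + 38·r·w + 72·r - 12·w² - 27·w.
The cofactor groups again: -16·r² + 38·r·w + 72·r - 12·w² - 27·w = -2·r·(8·r - 3·w) + (4·w + 9)·(8·r - 3·w); both groups contain (8·r - 3·w), giving -(2·r - 4·w - 9)·(8·r - 3·w).

-(2·r + 7·w)·(2·r - 4·w - 9)·(8·r - 3·w)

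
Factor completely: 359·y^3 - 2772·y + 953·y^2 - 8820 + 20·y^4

(4·y + 15)·(5·y - 14)·(y + 14)·(y + 3)

Trying the rational-root candidates, y = -14 is a root, giving the factor (y + 14) and quotient 20·y^3 + 79·y^2 - 153·y - 630.
Next, y = 14/5 is a root, so (5·y - 14) is a factor; dividing leaves 4·y^2 + 27·y + 45.
The remaining quadratic factors as (y + 3)(4·y + 15).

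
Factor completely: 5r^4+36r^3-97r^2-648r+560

(5r-4)(r+5)(r+7)(r-4)

By the rational root theorem, r = 4/5 is a root, giving the factor (5r-4) and quotient r^3+8r^2-13r-140.
Then r = 4 is a root, giving the factor (r-4) and quotient r^2+12r+35.
The remaining quadratic factors as (r+7)(r+5).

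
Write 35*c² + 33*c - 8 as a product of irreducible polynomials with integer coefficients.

Need a pair with product 35·(-8) = -280 and sum 33: that's 40 and -7.
Split the middle term: 35*c² + 40*c - 7*c - 8 = 5*c*(7*c + 8) - (7*c + 8).

(5*c - 1)*(7*c + 8)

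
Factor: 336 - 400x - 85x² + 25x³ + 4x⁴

Trying the rational-root candidates, x = -4 is a root, so (x + 4) is a factor; dividing leaves 4x³ + 9x² - 121x + 84.
Then x = 4 is a root, so (x - 4) is a factor; dividing leaves 4x² + 25x - 21.
The remaining quadratic factors as (x + 7)(4x - 3).

(4x - 3)(x + 4)(x + 7)(x - 4)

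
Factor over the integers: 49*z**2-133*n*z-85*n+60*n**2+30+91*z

(15*n-7*z-10)*(4*n-7*z-3)

Group: 15*n*(4*n-7*z-3) + (-7*z-10)*(4*n-7*z-3); both groups contain (4*n-7*z-3).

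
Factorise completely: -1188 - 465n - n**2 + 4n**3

Trying the rational-root candidates, n = -11/4 is a root, so (4n + 11) is a factor; dividing leaves n**2 - 3n - 108.
The remaining quadratic factors as (n - 12)(n + 9).

(4n + 11)(n + 9)(n - 12)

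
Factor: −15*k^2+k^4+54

(k+3)*(k−3)*(k^2−6)

Substitute u = k^2 to get a quadratic in u, then factor.
k^2−6 is irreducible over ℤ (6 is not a perfect square).
k^2−9 is a difference of squares.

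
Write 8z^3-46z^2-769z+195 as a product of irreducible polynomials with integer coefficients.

Trying the rational-root candidates, z = 1/4 is a root, so (4z-1) divides it; the quotient is 2z^2-11z-195.
The remaining quadratic factors as (2z+15)(z-13).

(2z+15)(4z-1)(z-13)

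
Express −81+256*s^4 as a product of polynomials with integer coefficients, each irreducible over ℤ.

(4*s+3)*(4*s−3)*(16*s^2+9)

Write as (16*s^2)² − (9)², then factor 16*s^2−9 once more.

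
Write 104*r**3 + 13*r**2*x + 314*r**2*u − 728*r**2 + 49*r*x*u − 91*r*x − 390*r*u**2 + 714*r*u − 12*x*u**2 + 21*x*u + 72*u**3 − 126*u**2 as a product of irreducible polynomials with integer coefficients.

Group: 13*r*(8*r**2 + r*x + 26*r*u − 56*r + 4*x*u − 7*x − 24*u**2 + 42*u) − 3*u*(8*r**2 + r*x + 26*r*u − 56*r + 4*x*u − 7*x − 24*u**2 + 42*u); both groups contain (8*r**2 + r*x + 26*r*u − 56*r + 4*x*u − 7*x − 24*u**2 + 42*u), so (13*r − 3*u) is a factor with cofactor 8*r**2 + r*x + 26*r*u − 56*r + 4*x*u − 7*x − 24*u**2 + 42*u.
The cofactor groups again: 8*r**2 + r*x + 26*r*u − 56*r + 4*x*u − 7*x − 24*u**2 + 42*u = 8*r*(r + 4*u − 7) + (x − 6*u)*(r + 4*u − 7); both groups contain (r + 4*u − 7), giving (8*r + x − 6*u)*(r + 4*u − 7).

(13*r − 3*u)*(8*r + x − 6*u)*(r + 4*u − 7)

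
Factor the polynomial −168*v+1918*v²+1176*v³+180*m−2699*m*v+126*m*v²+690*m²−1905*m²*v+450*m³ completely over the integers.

(10*m+7*v+12)*(15*m−14*v)*(3*m−12*v+1)

Group: 3*m*(150*m²−35*m*v+180*m−98*v²−168*v) + (−12*v+1)*(150*m²−35*m*v+180*m−98*v²−168*v); both groups contain (150*m²−35*m*v+180*m−98*v²−168*v), so (3*m−12*v+1) is a factor with cofactor 150*m²−35*m*v+180*m−98*v²−168*v.
The cofactor groups again: 150*m²−35*m*v+180*m−98*v²−168*v = 10*m*(15*m−14*v) + (7*v+12)*(15*m−14*v); both groups contain (15*m−14*v), giving (10*m+7*v+12)*(15*m−14*v).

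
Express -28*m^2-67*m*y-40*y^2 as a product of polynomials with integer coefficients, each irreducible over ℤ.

-(4*m+5*y)*(7*m+8*y)

Group: -7*m*(4*m+5*y) - 8*y*(4*m+5*y); both groups contain (4*m+5*y).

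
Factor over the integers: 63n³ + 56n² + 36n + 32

Group as (63n³ + 36n) + (56n² + 32) = 9n(7n² + 4) + 8(7n² + 4).
Both groups share the factor (7n² + 4).

(9n + 8)(7n² + 4)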